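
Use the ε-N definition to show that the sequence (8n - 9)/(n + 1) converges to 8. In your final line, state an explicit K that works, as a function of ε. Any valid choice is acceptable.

Let ε > 0 be given. For n ≥ 1, |(8n - 9)/(n + 1) − 8| = |-17|/((n + 1)) = 17/((n + 1)).
Since n + 1 ≥ n for n ≥ 1, this is ≤ 17/(n) = 17/n.
So |(8n - 9)/(n + 1) − 8| < ε whenever n > 17/ε.
Take K = 17/ε. If n > K then |(8n - 9)/(n + 1) − 8| ≤ 17/n < ε.

K = 17/ε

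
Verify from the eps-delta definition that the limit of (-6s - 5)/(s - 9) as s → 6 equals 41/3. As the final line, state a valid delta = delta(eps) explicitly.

Let eps > 0 be given. We want delta > 0 with 0 < |s − 6| < delta ⇒ |(-6s - 5)/(s - 9) − (41/3)| < eps.
Combining over a common denominator, (-6s - 5)/(s - 9) − (41/3) = [(-6s - 5)·(-3) − (-41)·(s - 9)] / [(-3)·(s - 9)] = 59(s − 6) / ((-3)(s - 9)).
So |(-6s - 5)/(s - 9) − (41/3)| = 59|s − 6| / (3·|s − 9|).
Restrict delta ≤ 3/2. Then |s − 6| < 3/2 gives |s − 9| = |(s − 6) + (-3)| ≥ 3 − 3/2 = 3/2.
Hence |(-6s - 5)/(s - 9) − (41/3)| < 59|s − 6|/(3·(3/2)) = (118/9)|s − 6|, which is < eps once |s − 6| < (9/118)eps.
Take delta = min(3/2, (9/118)eps). Then 0 < |s − 6| < delta forces both bounds, so |(-6s - 5)/(s - 9) − (41/3)| < eps.

delta = min(3/2, (9/118)eps)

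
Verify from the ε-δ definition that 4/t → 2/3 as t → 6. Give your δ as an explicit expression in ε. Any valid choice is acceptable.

Suppose ε > 0. We seek δ > 0 such that 0 < |t − 6| < δ implies |4/t − (2/3)| < ε.
|4/t − (2/3)| = 4·|6 − t|/(6·|t|) = 4|t − 6|/(6|t|).
Require δ ≤ 3 so that |t| > 6 − 3 = 3, hence 6|t| > 18.
Then |4/t − (2/3)| < 4|t − 6|/18, which is < ε when |t − 6| < (9/2)ε.
Take δ = min(3, (9/2)ε). Then 0 < |t − 6| < δ gives both |t − 6| < 3 and |t − 6| < (9/2)ε, so |4/t − (2/3)| < ε.

δ = min(3, (9/2)ε)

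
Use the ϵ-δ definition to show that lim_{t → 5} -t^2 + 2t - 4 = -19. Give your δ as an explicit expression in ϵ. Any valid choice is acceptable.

Fix ϵ > 0. We want δ > 0 such that 0 < |t − 5| < δ implies |(-t^2 + 2t - 4) + 19| < ϵ.
(-t^2 + 2t - 4) + 19 = -t^2 + 2t + 15 = (t − 5)(-t - 3).
So |(-t^2 + 2t - 4) + 19| = |t − 5|·|-t - 3|.
Assume first that |t − 5| < 1, so |t| < 6. Then |-t - 3| ≤ 6 + 3 = 9.
Hence |(-t^2 + 2t - 4) + 19| ≤ 9|t − 5| < ϵ provided |t − 5| < ϵ/9.
Take δ = min(1, ϵ/9). Then 0 < |t − 5| < δ gives both |t − 5| < 1 and |t − 5| < ϵ/9, so |(-t^2 + 2t - 4) + 19| < ϵ.

δ = min(1, ϵ/9)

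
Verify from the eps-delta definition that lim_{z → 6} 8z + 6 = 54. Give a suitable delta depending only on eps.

Let eps > 0. We need delta > 0 so that 0 < |z − 6| < delta implies |(8z + 6) − 54| < eps.
|(8z + 6) − 54| = |8z - 48| = 8|z − 6|.
So 8|z − 6| < eps exactly when |z − 6| < eps/8.
Take delta = eps/8. If 0 < |z − 6| < delta then |(8z + 6) − 54| = 8|z − 6| < 8·(eps/8) = eps.

delta = eps/8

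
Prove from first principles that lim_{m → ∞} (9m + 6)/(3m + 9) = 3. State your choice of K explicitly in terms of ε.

Let ε > 0. For m ≥ 1, |(9m + 6)/(3m + 9) − 3| = |-63|/(3(3m + 9)) = 63/(3(3m + 9)).
Since 3m + 9 ≥ 3m for m ≥ 1, this is ≤ 63/(3·3m) = 7/m.
So |(9m + 6)/(3m + 9) − 3| < ε whenever m > 7/ε.
Take K = 7/ε. If m > K then |(9m + 6)/(3m + 9) − 3| ≤ 7/m < ε.

K = 7/ε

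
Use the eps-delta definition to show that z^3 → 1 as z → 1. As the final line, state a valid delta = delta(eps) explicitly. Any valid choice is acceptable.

delta = min(1, eps/7)

Let eps > 0 be given. We seek delta > 0 with 0 < |z − 1| < delta ⇒ |z^3 − 1| < eps.
Factor: z^3 − 1 = (z − 1)(z^2 + z + 1), so |z^3 − 1| = |z − 1|·|z^2 + z + 1|.
Impose delta ≤ 1 so that |z| < 2; then |z^2 + z + 1| ≤ 7.
Hence |z^3 − 1| ≤ 7|z − 1|, which is < eps once |z − 1| < eps/7.
Take delta = min(1, eps/7). If 0 < |z − 1| < delta then both bounds hold and |z^3 − 1| ≤ 7|z − 1| < 7·(eps/7) = eps.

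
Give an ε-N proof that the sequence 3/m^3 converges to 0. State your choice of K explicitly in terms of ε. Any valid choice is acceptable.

K = (3/ε)^{1/3}

Let ε > 0. For m ≥ 1, |3/m^3 − 0| = 3/m^3.
3/m^3 < ε ⇔ m^3 > 3/ε ⇔ m > (3/ε)^{1/3}.
Take K = (3/ε)^{1/3}. Then m > K implies 3/m^3 < ε.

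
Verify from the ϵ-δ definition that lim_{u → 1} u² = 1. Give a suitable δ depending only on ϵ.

δ = min(1, ϵ/3)

Let ϵ > 0 be given. We seek δ > 0 with 0 < |u − 1| < δ ⇒ |u² − 1| < ϵ.
Factor: u² − 1 = (u − 1)(u + 1), so |u² − 1| = |u − 1|·|u + 1|.
Restrict δ ≤ 1. Then |u − 1| < 1 gives |u| < 2, so by the triangle inequality |u + 1| ≤ 2 + 1 = 3.
Hence |u² − 1| ≤ 3|u − 1|, which is < ϵ once |u − 1| < ϵ/3.
Take δ = min(1, ϵ/3). If 0 < |u − 1| < δ then both bounds hold and |u² − 1| ≤ 3|u − 1| < 3·(ϵ/3) = ϵ.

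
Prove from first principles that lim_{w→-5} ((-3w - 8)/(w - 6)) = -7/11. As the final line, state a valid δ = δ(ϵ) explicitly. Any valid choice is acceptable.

δ = min(11/2, (121/52)ϵ)

Let ϵ > 0. We want δ > 0 with 0 < |w + 5| < δ ⇒ |(-3w - 8)/(w - 6) + 7/11| < ϵ.
Combining over a common denominator, (-3w - 8)/(w - 6) + 7/11 = [(-3w - 8)·(-11) − 7·(w - 6)] / [(-11)·(w - 6)] = 26(w + 5) / ((-11)(w - 6)).
So |(-3w - 8)/(w - 6) + 7/11| = 26|w + 5| / (11·|w − 6|).
Require δ ≤ 11/2, so |w − 6| ≥ |-11| − |w + 5| > 11 − 11/2 = 11/2.
Hence |(-3w - 8)/(w - 6) + 7/11| < 26|w + 5|/(11·(11/2)) = (52/121)|w + 5|, which is < ϵ once |w + 5| < (121/52)ϵ.
Take δ = min(11/2, (121/52)ϵ). Then 0 < |w + 5| < δ forces both bounds, so |(-3w - 8)/(w - 6) + 7/11| < ϵ.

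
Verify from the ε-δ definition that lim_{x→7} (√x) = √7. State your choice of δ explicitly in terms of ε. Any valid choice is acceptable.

Fix ε > 0. We want δ > 0 such that 0 < |x − 7| < δ implies |√x − √7| < ε.
Multiplying by the conjugate, |√x − √7| = |x − 7|/(√x + √7).
Restrict δ ≤ 7 so that |x − 7| < 7 forces x > 0, and then √x + √7 > √7.
Hence |√x − √7| < |x − 7|/√7, which is < ε once |x − 7| < √7·ε.
Take δ = min(7, √7·ε). If 0 < |x − 7| < δ then x > 0 and |√x − √7| < |x − 7|/√7 < ε.

δ = min(7, √7·ε)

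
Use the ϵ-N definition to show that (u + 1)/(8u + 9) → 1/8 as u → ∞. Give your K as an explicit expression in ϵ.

Fix ϵ > 0. We seek K > 0 such that u > K implies |(u + 1)/(8u + 9) − (1/8)| < ϵ.
(u + 1)/(8u + 9) − (1/8) = (8(u + 1) − (8u + 9)) / (8(8u + 9)) = -1/(8(8u + 9)).
For u > 0 we have 8u + 9 > 8u, so |(u + 1)/(8u + 9) − (1/8)| = 1/(8(8u + 9)) < 1/(8·8u) = (1/64)/u.
Thus |(u + 1)/(8u + 9) − (1/8)| < ϵ whenever u > (1/64)/ϵ.
Take K = (1/64)/ϵ. If u > K then |(u + 1)/(8u + 9) − (1/8)| < (1/64)/u < ϵ.

K = (1/64)/ϵ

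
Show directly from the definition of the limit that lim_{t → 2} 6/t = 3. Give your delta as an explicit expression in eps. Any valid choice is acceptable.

delta = min(1, (1/3)eps)

Let eps > 0. We seek delta > 0 such that 0 < |t − 2| < delta implies |6/t − 3| < eps.
|6/t − 3| = 6·|2 − t|/(2·|t|) = 6|t − 2|/(2|t|).
Restrict delta ≤ 1. Then |t − 2| < 1 gives |t| > 1, so 2|t| > 2.
Then |6/t − 3| < 6|t − 2|/2, which is < eps when |t − 2| < (1/3)eps.
Take delta = min(1, (1/3)eps). Then 0 < |t − 2| < delta gives both |t − 2| < 1 and |t − 2| < (1/3)eps, so |6/t − 3| < eps.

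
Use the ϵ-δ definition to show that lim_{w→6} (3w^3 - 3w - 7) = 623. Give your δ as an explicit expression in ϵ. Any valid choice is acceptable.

δ = min(2, ϵ/441)

Suppose ϵ > 0. We want δ > 0 such that 0 < |w − 6| < δ implies |(3w^3 - 3w - 7) − 623| < ϵ.
(3w^3 - 3w - 7) − 623 = 3w^3 - 3w - 630 = (w − 6)(3w^2 + 18w + 105).
So |(3w^3 - 3w - 7) − 623| = |w − 6|·|3w^2 + 18w + 105|.
Assume first that |w − 6| < 2, so |w| < 8. Then |3w^2 + 18w + 105| ≤ 3·8^2 + 18·8 + 105 = 441.
Hence |(3w^3 - 3w - 7) − 623| ≤ 441|w − 6| < ϵ provided |w − 6| < ϵ/441.
Take δ = min(2, ϵ/441). Then 0 < |w − 6| < δ gives both |w − 6| < 2 and |w − 6| < ϵ/441, so |(3w^3 - 3w - 7) − 623| < ϵ.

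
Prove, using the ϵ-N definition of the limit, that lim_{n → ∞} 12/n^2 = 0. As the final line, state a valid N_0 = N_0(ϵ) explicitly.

N_0 = (12/ϵ)^{1/2}

Let ϵ > 0. For n ≥ 1, |12/n^2 − 0| = 12/n^2.
12/n^2 < ϵ ⇔ n^2 > 12/ϵ ⇔ n > (12/ϵ)^{1/2}.
Take N_0 = (12/ϵ)^{1/2}. Then n > N_0 implies 12/n^2 < ϵ.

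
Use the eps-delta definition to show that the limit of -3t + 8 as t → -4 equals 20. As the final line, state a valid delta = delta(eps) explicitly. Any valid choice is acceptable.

delta = eps/3

Let eps > 0. We need delta > 0 so that 0 < |t + 4| < delta implies |(-3t + 8) − 20| < eps.
Since (-3t + 8) − 20 = -3(t + 4), we have |(-3t + 8) − 20| = 3|t + 4|.
So 3|t + 4| < eps exactly when |t + 4| < eps/3.
Take delta = eps/3. If 0 < |t + 4| < delta then |(-3t + 8) − 20| = 3|t + 4| < 3·(eps/3) = eps.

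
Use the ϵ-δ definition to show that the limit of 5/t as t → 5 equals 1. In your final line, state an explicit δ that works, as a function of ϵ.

Fix ϵ > 0. We seek δ > 0 such that 0 < |t − 5| < δ implies |5/t − 1| < ϵ.
|5/t − 1| = 5·|5 − t|/(5·|t|) = 5|t − 5|/(5|t|).
Restrict δ ≤ 5/2. Then |t − 5| < 5/2 gives |t| > 5/2, so 5|t| > 25/2.
Then |5/t − 1| < 5|t − 5|/(25/2), which is < ϵ when |t − 5| < (5/2)ϵ.
Take δ = min(5/2, (5/2)ϵ). Then 0 < |t − 5| < δ gives both |t − 5| < 5/2 and |t − 5| < (5/2)ϵ, so |5/t − 1| < ϵ.

δ = min(5/2, (5/2)ϵ)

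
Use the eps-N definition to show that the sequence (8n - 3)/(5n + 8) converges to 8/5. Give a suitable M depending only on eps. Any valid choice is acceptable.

Fix eps > 0. For n ≥ 1, |(8n - 3)/(5n + 8) − (8/5)| = |-79|/(5(5n + 8)) = 79/(5(5n + 8)).
Since 5n + 8 ≥ 5n for n ≥ 1, this is ≤ 79/(5·5n) = (79/25)/n.
So |(8n - 3)/(5n + 8) − (8/5)| < eps whenever n > (79/25)/eps.
Take M = (79/25)/eps. If n > M then |(8n - 3)/(5n + 8) − (8/5)| ≤ (79/25)/n < eps.

M = (79/25)/eps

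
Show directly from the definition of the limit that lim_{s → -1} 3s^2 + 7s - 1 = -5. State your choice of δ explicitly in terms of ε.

δ = min(1, ε/10)

Let ε > 0. We want δ > 0 such that 0 < |s + 1| < δ implies |(3s^2 + 7s - 1) + 5| < ε.
(3s^2 + 7s - 1) + 5 = 3s^2 + 7s + 4 = (s + 1)(3s + 4).
So |(3s^2 + 7s - 1) + 5| = |s + 1|·|3s + 4|.
Assume first that |s + 1| < 1, so |s| < 2. Then |3s + 4| ≤ 3·2 + 4 = 10.
Hence |(3s^2 + 7s - 1) + 5| ≤ 10|s + 1| < ε provided |s + 1| < ε/10.
Choosing δ = min(1, ε/10) ensures both conditions, hence |(3s^2 + 7s - 1) + 5| < ε.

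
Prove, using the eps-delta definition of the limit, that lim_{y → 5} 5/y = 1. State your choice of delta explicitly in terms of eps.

delta = min(5/2, (5/2)eps)

Suppose eps > 0. We seek delta > 0 such that 0 < |y − 5| < delta implies |5/y − 1| < eps.
|5/y − 1| = 5·|5 − y|/(5·|y|) = 5|y − 5|/(5|y|).
Restrict delta ≤ 5/2. Then |y − 5| < 5/2 gives |y| > 5/2, so 5|y| > 25/2.
Then |5/y − 1| < 5|y − 5|/(25/2), which is < eps when |y − 5| < (5/2)eps.
Take delta = min(5/2, (5/2)eps). Then 0 < |y − 5| < delta gives both |y − 5| < 5/2 and |y − 5| < (5/2)eps, so |5/y − 1| < eps.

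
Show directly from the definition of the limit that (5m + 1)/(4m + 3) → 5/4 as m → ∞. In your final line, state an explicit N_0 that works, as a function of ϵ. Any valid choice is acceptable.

N_0 = (11/16)/ϵ

Fix ϵ > 0. For m ≥ 1, |(5m + 1)/(4m + 3) − (5/4)| = |-11|/(4(4m + 3)) = 11/(4(4m + 3)).
Since 4m + 3 ≥ 4m for m ≥ 1, this is ≤ 11/(4·4m) = (11/16)/m.
So |(5m + 1)/(4m + 3) − (5/4)| < ϵ whenever m > (11/16)/ϵ.
Take N_0 = (11/16)/ϵ. If m > N_0 then |(5m + 1)/(4m + 3) − (5/4)| ≤ (11/16)/m < ϵ.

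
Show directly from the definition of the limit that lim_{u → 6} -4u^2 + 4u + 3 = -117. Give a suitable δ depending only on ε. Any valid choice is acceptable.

δ = min(1, ε/48)

Fix ε > 0. We want δ > 0 such that 0 < |u − 6| < δ implies |(-4u^2 + 4u + 3) + 117| < ε.
(-4u^2 + 4u + 3) + 117 = -4u^2 + 4u + 120 = (u − 6)(-4u - 20).
So |(-4u^2 + 4u + 3) + 117| = |u − 6|·|-4u - 20|.
Require δ ≤ 1. Then |u − 6| < 1 gives |u| < 7, and by the triangle inequality |-4u - 20| ≤ 4·7 + 20 = 48.
Hence |(-4u^2 + 4u + 3) + 117| ≤ 48|u − 6| < ε provided |u − 6| < ε/48.
Take δ = min(1, ε/48). Then 0 < |u − 6| < δ gives both |u − 6| < 1 and |u − 6| < ε/48, so |(-4u^2 + 4u + 3) + 117| < ε.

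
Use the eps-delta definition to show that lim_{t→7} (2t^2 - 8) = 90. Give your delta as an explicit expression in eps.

delta = min(1, eps/30)

Let eps > 0. We want delta > 0 such that 0 < |t − 7| < delta implies |(2t^2 - 8) − 90| < eps.
(2t^2 - 8) − 90 = 2t^2 - 98 = (t − 7)(2t + 14).
So |(2t^2 - 8) − 90| = |t − 7|·|2t + 14|.
Require delta ≤ 1. Then |t − 7| < 1 gives |t| < 8, and by the triangle inequality |2t + 14| ≤ 2·8 + 14 = 30.
Hence |(2t^2 - 8) − 90| ≤ 30|t − 7| < eps provided |t − 7| < eps/30.
Choosing delta = min(1, eps/30) ensures both conditions, hence |(2t^2 - 8) − 90| < eps.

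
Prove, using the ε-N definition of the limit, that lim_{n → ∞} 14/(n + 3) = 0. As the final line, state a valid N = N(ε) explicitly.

Let ε > 0 be given. For n ≥ 1, |14/(n + 3) − 0| = 14/(n + 3) ≤ 14/n.
We need 14/n < ε, i.e. n > 14/ε.
Take N = 14/ε. If n > N then |14/(n + 3)| ≤ 14/n < ε.

N = 14/ε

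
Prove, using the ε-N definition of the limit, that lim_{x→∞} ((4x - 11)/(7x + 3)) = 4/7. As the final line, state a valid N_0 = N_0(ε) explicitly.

Let ε > 0 be given. We seek N_0 > 0 such that x > N_0 implies |(4x - 11)/(7x + 3) − (4/7)| < ε.
(4x - 11)/(7x + 3) − (4/7) = (7(4x - 11) − 4(7x + 3)) / (7(7x + 3)) = -89/(7(7x + 3)).
For x > 0 we have 7x + 3 > 7x, so |(4x - 11)/(7x + 3) − (4/7)| = 89/(7(7x + 3)) < 89/(7·7x) = (89/49)/x.
Thus |(4x - 11)/(7x + 3) − (4/7)| < ε whenever x > (89/49)/ε.
Take N_0 = (89/49)/ε. If x > N_0 then |(4x - 11)/(7x + 3) − (4/7)| < (89/49)/x < ε.

N_0 = (89/49)/ε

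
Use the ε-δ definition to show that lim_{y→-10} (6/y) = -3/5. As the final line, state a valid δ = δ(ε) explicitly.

δ = min(5, (25/3)ε)

Let ε > 0. We seek δ > 0 such that 0 < |y + 10| < δ implies |6/y + 3/5| < ε.
|6/y + 3/5| = 6·|-10 − y|/(10·|y|) = 6|y + 10|/(10|y|).
Require δ ≤ 5 so that |y| > 10 − 5 = 5, hence 10|y| > 50.
Then |6/y + 3/5| < 6|y + 10|/50, which is < ε when |y + 10| < (25/3)ε.
Take δ = min(5, (25/3)ε). Then 0 < |y + 10| < δ gives both |y + 10| < 5 and |y + 10| < (25/3)ε, so |6/y + 3/5| < ε.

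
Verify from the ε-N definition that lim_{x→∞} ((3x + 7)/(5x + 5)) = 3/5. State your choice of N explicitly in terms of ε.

Let ε > 0. We seek N > 0 such that x > N implies |(3x + 7)/(5x + 5) − (3/5)| < ε.
(3x + 7)/(5x + 5) − (3/5) = (5(3x + 7) − 3(5x + 5)) / (5(5x + 5)) = 20/(5(5x + 5)).
For x > 0 we have 5x + 5 > 5x, so |(3x + 7)/(5x + 5) − (3/5)| = 20/(5(5x + 5)) < 20/(5·5x) = (4/5)/x.
Thus |(3x + 7)/(5x + 5) − (3/5)| < ε whenever x > (4/5)/ε.
Take N = (4/5)/ε. If x > N then |(3x + 7)/(5x + 5) − (3/5)| < (4/5)/x < ε.

N = (4/5)/ε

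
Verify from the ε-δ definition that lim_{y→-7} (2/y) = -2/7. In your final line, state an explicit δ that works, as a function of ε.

Let ε > 0 be given. We seek δ > 0 such that 0 < |y + 7| < δ implies |2/y + 2/7| < ε.
|2/y + 2/7| = 2·|-7 − y|/(7·|y|) = 2|y + 7|/(7|y|).
Require δ ≤ 7/2 so that |y| > 7 − 7/2 = 7/2, hence 7|y| > 49/2.
Then |2/y + 2/7| < 2|y + 7|/(49/2), which is < ε when |y + 7| < (49/4)ε.
Take δ = min(7/2, (49/4)ε). Then 0 < |y + 7| < δ gives both |y + 7| < 7/2 and |y + 7| < (49/4)ε, so |2/y + 2/7| < ε.

δ = min(7/2, (49/4)ε)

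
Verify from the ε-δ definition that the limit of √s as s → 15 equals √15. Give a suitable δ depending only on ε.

Fix ε > 0. We want δ > 0 such that 0 < |s − 15| < δ implies |√s − √15| < ε.
Multiplying by the conjugate, |√s − √15| = |s − 15|/(√s + √15).
Restrict δ ≤ 15 so that |s − 15| < 15 forces s > 0, and then √s + √15 > √15.
Hence |√s − √15| < |s − 15|/√15, which is < ε once |s − 15| < √15·ε.
Take δ = min(15, √15·ε). If 0 < |s − 15| < δ then s > 0 and |√s − √15| < |s − 15|/√15 < ε.

δ = min(15, √15·ε)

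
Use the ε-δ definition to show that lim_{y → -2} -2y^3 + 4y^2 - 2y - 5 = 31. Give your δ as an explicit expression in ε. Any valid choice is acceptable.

Suppose ε > 0. We want δ > 0 such that 0 < |y + 2| < δ implies |(-2y^3 + 4y^2 - 2y - 5) − 31| < ε.
(-2y^3 + 4y^2 - 2y - 5) − 31 = -2y^3 + 4y^2 - 2y - 36 = (y + 2)(-2y^2 + 8y - 18).
So |(-2y^3 + 4y^2 - 2y - 5) − 31| = |y + 2|·|-2y^2 + 8y - 18|.
Require δ ≤ 1. Then |y + 2| < 1 gives |y| < 3, and by the triangle inequality |-2y^2 + 8y - 18| ≤ 2·3^2 + 8·3 + 18 = 60.
Hence |(-2y^3 + 4y^2 - 2y - 5) − 31| ≤ 60|y + 2| < ε provided |y + 2| < ε/60.
Choosing δ = min(1, ε/60) ensures both conditions, hence |(-2y^3 + 4y^2 - 2y - 5) − 31| < ε.

δ = min(1, ε/60)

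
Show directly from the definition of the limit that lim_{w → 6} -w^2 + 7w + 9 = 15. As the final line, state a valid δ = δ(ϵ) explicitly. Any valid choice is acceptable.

Let ϵ > 0. We want δ > 0 such that 0 < |w − 6| < δ implies |(-w^2 + 7w + 9) − 15| < ϵ.
(-w^2 + 7w + 9) − 15 = -w^2 + 7w - 6 = (w − 6)(-w + 1).
So |(-w^2 + 7w + 9) − 15| = |w − 6|·|-w + 1|.
Require δ ≤ 1. Then |w − 6| < 1 gives |w| < 7, and by the triangle inequality |-w + 1| ≤ 7 + 1 = 8.
Hence |(-w^2 + 7w + 9) − 15| ≤ 8|w − 6| < ϵ provided |w − 6| < ϵ/8.
Choosing δ = min(1, ϵ/8) ensures both conditions, hence |(-w^2 + 7w + 9) − 15| < ϵ.

δ = min(1, ϵ/8)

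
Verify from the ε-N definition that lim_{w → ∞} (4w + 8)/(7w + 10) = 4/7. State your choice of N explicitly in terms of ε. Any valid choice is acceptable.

Let ε > 0. We seek N > 0 such that w > N implies |(4w + 8)/(7w + 10) − (4/7)| < ε.
(4w + 8)/(7w + 10) − (4/7) = (7(4w + 8) − 4(7w + 10)) / (7(7w + 10)) = 16/(7(7w + 10)).
For w > 0 we have 7w + 10 > 7w, so |(4w + 8)/(7w + 10) − (4/7)| = 16/(7(7w + 10)) < 16/(7·7w) = (16/49)/w.
Thus |(4w + 8)/(7w + 10) − (4/7)| < ε whenever w > (16/49)/ε.
Take N = (16/49)/ε. If w > N then |(4w + 8)/(7w + 10) − (4/7)| < (16/49)/w < ε.

N = (16/49)/ε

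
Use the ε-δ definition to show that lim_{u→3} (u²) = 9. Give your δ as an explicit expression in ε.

Suppose ε > 0. We seek δ > 0 with 0 < |u − 3| < δ ⇒ |u² − 9| < ε.
Factor: u² − 9 = (u − 3)(u + 3), so |u² − 9| = |u − 3|·|u + 3|.
Impose δ ≤ 1 so that |u| < 4; then |u + 3| ≤ 7.
Hence |u² − 9| ≤ 7|u − 3|, which is < ε once |u − 3| < ε/7.
Take δ = min(1, ε/7). If 0 < |u − 3| < δ then both bounds hold and |u² − 9| ≤ 7|u − 3| < 7·(ε/7) = ε.

δ = min(1, ε/7)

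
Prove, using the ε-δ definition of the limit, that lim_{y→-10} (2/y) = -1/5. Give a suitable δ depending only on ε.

Let ε > 0. We seek δ > 0 such that 0 < |y + 10| < δ implies |2/y + 1/5| < ε.
|2/y + 1/5| = 2·|-10 − y|/(10·|y|) = 2|y + 10|/(10|y|).
Restrict δ ≤ 5. Then |y + 10| < 5 gives |y| > 5, so 10|y| > 50.
Then |2/y + 1/5| < 2|y + 10|/50, which is < ε when |y + 10| < 25ε.
Take δ = min(5, 25ε). Then 0 < |y + 10| < δ gives both |y + 10| < 5 and |y + 10| < 25ε, so |2/y + 1/5| < ε.

δ = min(5, 25ε)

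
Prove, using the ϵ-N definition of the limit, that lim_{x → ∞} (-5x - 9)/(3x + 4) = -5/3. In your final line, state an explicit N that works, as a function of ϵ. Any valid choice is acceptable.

N = (7/9)/ϵ

Let ϵ > 0. We seek N > 0 such that x > N implies |(-5x - 9)/(3x + 4) + 5/3| < ϵ.
(-5x - 9)/(3x + 4) + 5/3 = (3(-5x - 9) − (-5)(3x + 4)) / (3(3x + 4)) = -7/(3(3x + 4)).
For x > 0 we have 3x + 4 > 3x, so |(-5x - 9)/(3x + 4) + 5/3| = 7/(3(3x + 4)) < 7/(3·3x) = (7/9)/x.
Thus |(-5x - 9)/(3x + 4) + 5/3| < ϵ whenever x > (7/9)/ϵ.
Take N = (7/9)/ϵ. If x > N then |(-5x - 9)/(3x + 4) + 5/3| < (7/9)/x < ϵ.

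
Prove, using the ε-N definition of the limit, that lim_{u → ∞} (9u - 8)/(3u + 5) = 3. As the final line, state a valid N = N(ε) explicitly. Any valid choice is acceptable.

Let ε > 0. We seek N > 0 such that u > N implies |(9u - 8)/(3u + 5) − 3| < ε.
(9u - 8)/(3u + 5) − 3 = (3(9u - 8) − 9(3u + 5)) / (3(3u + 5)) = -69/(3(3u + 5)).
For u > 0 we have 3u + 5 > 3u, so |(9u - 8)/(3u + 5) − 3| = 69/(3(3u + 5)) < 69/(3·3u) = (23/3)/u.
Thus |(9u - 8)/(3u + 5) − 3| < ε whenever u > (23/3)/ε.
Take N = (23/3)/ε. If u > N then |(9u - 8)/(3u + 5) − 3| < (23/3)/u < ε.

N = (23/3)/ε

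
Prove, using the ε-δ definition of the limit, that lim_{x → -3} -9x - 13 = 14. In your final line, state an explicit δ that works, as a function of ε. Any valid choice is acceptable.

δ = ε/9

Suppose ε > 0. We need δ > 0 so that 0 < |x + 3| < δ implies |(-9x - 13) − 14| < ε.
|(-9x - 13) − 14| = |-9x - 27| = 9|x + 3|.
Thus it suffices that |x + 3| < ε/9.
Take δ = ε/9. If 0 < |x + 3| < δ then |(-9x - 13) − 14| = 9|x + 3| < 9·(ε/9) = ε.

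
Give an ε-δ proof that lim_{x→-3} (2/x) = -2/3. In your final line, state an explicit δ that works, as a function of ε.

δ = min(3/2, (9/4)ε)

Fix ε > 0. We seek δ > 0 such that 0 < |x + 3| < δ implies |2/x + 2/3| < ε.
|2/x + 2/3| = 2·|-3 − x|/(3·|x|) = 2|x + 3|/(3|x|).
Require δ ≤ 3/2 so that |x| > 3 − 3/2 = 3/2, hence 3|x| > 9/2.
Then |2/x + 2/3| < 2|x + 3|/(9/2), which is < ε when |x + 3| < (9/4)ε.
Take δ = min(3/2, (9/4)ε). Then 0 < |x + 3| < δ gives both |x + 3| < 3/2 and |x + 3| < (9/4)ε, so |2/x + 2/3| < ε.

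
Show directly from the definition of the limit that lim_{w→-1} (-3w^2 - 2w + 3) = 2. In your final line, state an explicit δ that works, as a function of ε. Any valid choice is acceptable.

δ = min(2, ε/10)

Let ε > 0 be given. We want δ > 0 such that 0 < |w + 1| < δ implies |(-3w^2 - 2w + 3) − 2| < ε.
(-3w^2 - 2w + 3) − 2 = -3w^2 - 2w + 1 = (w + 1)(-3w + 1).
So |(-3w^2 - 2w + 3) − 2| = |w + 1|·|-3w + 1|.
Assume first that |w + 1| < 2, so |w| < 3. Then |-3w + 1| ≤ 3·3 + 1 = 10.
Hence |(-3w^2 - 2w + 3) − 2| ≤ 10|w + 1| < ε provided |w + 1| < ε/10.
Choosing δ = min(2, ε/10) ensures both conditions, hence |(-3w^2 - 2w + 3) − 2| < ε.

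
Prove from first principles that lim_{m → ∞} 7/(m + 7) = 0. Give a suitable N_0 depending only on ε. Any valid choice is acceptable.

Suppose ε > 0. For m ≥ 1, |7/(m + 7) − 0| = 7/(m + 7) ≤ 7/m.
We need 7/m < ε, i.e. m > 7/ε.
Take N_0 = 7/ε. If m > N_0 then |7/(m + 7)| ≤ 7/m < ε.

N_0 = 7/ε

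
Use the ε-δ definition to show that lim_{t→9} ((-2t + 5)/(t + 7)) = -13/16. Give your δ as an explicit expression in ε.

Suppose ε > 0. We want δ > 0 with 0 < |t − 9| < δ ⇒ |(-2t + 5)/(t + 7) + 13/16| < ε.
Combining over a common denominator, (-2t + 5)/(t + 7) + 13/16 = [(-2t + 5)·16 − (-13)·(t + 7)] / [16·(t + 7)] = -19(t − 9) / (16(t + 7)).
So |(-2t + 5)/(t + 7) + 13/16| = 19|t − 9| / (16·|t + 7|).
Require δ ≤ 8, so |t + 7| ≥ |16| − |t − 9| > 16 − 8 = 8.
Hence |(-2t + 5)/(t + 7) + 13/16| < 19|t − 9|/(16·8) = (19/128)|t − 9|, which is < ε once |t − 9| < (128/19)ε.
Take δ = min(8, (128/19)ε). Then 0 < |t − 9| < δ forces both bounds, so |(-2t + 5)/(t + 7) + 13/16| < ε.

δ = min(8, (128/19)ε)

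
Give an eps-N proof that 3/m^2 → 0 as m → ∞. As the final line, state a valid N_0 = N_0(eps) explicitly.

N_0 = (3/eps)^{1/2}

Fix eps > 0. For m ≥ 1, |3/m^2 − 0| = 3/m^2.
3/m^2 < eps ⇔ m^2 > 3/eps ⇔ m > (3/eps)^{1/2}.
Take N_0 = (3/eps)^{1/2}. Then m > N_0 implies 3/m^2 < eps.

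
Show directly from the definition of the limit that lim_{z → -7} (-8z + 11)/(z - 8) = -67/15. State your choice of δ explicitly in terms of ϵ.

δ = min(15/2, (225/106)ϵ)

Let ϵ > 0 be given. We want δ > 0 with 0 < |z + 7| < δ ⇒ |(-8z + 11)/(z - 8) + 67/15| < ϵ.
Combining over a common denominator, (-8z + 11)/(z - 8) + 67/15 = [(-8z + 11)·(-15) − 67·(z - 8)] / [(-15)·(z - 8)] = 53(z + 7) / ((-15)(z - 8)).
So |(-8z + 11)/(z - 8) + 67/15| = 53|z + 7| / (15·|z − 8|).
Require δ ≤ 15/2, so |z − 8| ≥ |-15| − |z + 7| > 15 − 15/2 = 15/2.
Hence |(-8z + 11)/(z - 8) + 67/15| < 53|z + 7|/(15·(15/2)) = (106/225)|z + 7|, which is < ϵ once |z + 7| < (225/106)ϵ.
Take δ = min(15/2, (225/106)ϵ). Then 0 < |z + 7| < δ forces both bounds, so |(-8z + 11)/(z - 8) + 67/15| < ϵ.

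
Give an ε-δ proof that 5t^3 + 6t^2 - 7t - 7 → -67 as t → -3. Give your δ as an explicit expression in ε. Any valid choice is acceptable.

Let ε > 0 be given. We want δ > 0 such that 0 < |t + 3| < δ implies |(5t^3 + 6t^2 - 7t - 7) + 67| < ε.
(5t^3 + 6t^2 - 7t - 7) + 67 = 5t^3 + 6t^2 - 7t + 60 = (t + 3)(5t^2 - 9t + 20).
So |(5t^3 + 6t^2 - 7t - 7) + 67| = |t + 3|·|5t^2 - 9t + 20|.
Require δ ≤ 2. Then |t + 3| < 2 gives |t| < 5, and by the triangle inequality |5t^2 - 9t + 20| ≤ 5·5^2 + 9·5 + 20 = 190.
Hence |(5t^3 + 6t^2 - 7t - 7) + 67| ≤ 190|t + 3| < ε provided |t + 3| < ε/190.
Take δ = min(2, ε/190). Then 0 < |t + 3| < δ gives both |t + 3| < 2 and |t + 3| < ε/190, so |(5t^3 + 6t^2 - 7t - 7) + 67| < ε.

δ = min(2, ε/190)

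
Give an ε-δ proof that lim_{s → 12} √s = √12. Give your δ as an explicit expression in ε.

Suppose ε > 0. We want δ > 0 such that 0 < |s − 12| < δ implies |√s − √12| < ε.
Multiplying by the conjugate, |√s − √12| = |s − 12|/(√s + √12).
Restrict δ ≤ 12 so that |s − 12| < 12 forces s > 0, and then √s + √12 > √12.
Hence |√s − √12| < |s − 12|/√12, which is < ε once |s − 12| < √12·ε.
Take δ = min(12, √12·ε). If 0 < |s − 12| < δ then s > 0 and |√s − √12| < |s − 12|/√12 < ε.

δ = min(12, √12·ε)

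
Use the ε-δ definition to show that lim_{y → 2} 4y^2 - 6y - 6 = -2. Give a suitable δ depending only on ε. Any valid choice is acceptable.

δ = min(2, ε/18)

Let ε > 0 be given. We want δ > 0 such that 0 < |y − 2| < δ implies |(4y^2 - 6y - 6) + 2| < ε.
(4y^2 - 6y - 6) + 2 = 4y^2 - 6y - 4 = (y − 2)(4y + 2).
So |(4y^2 - 6y - 6) + 2| = |y − 2|·|4y + 2|.
Assume first that |y − 2| < 2, so |y| < 4. Then |4y + 2| ≤ 4·4 + 2 = 18.
Hence |(4y^2 - 6y - 6) + 2| ≤ 18|y − 2| < ε provided |y − 2| < ε/18.
Take δ = min(2, ε/18). Then 0 < |y − 2| < δ gives both |y − 2| < 2 and |y − 2| < ε/18, so |(4y^2 - 6y - 6) + 2| < ε.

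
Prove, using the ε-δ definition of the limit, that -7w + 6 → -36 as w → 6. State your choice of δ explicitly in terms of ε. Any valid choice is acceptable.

δ = ε/7

Suppose ε > 0. We need δ > 0 so that 0 < |w − 6| < δ implies |(-7w + 6) + 36| < ε.
Since (-7w + 6) + 36 = -7(w − 6), we have |(-7w + 6) + 36| = 7|w − 6|.
So 7|w − 6| < ε exactly when |w − 6| < ε/7.
Take δ = ε/7. If 0 < |w − 6| < δ then |(-7w + 6) + 36| = 7|w − 6| < 7·(ε/7) = ε.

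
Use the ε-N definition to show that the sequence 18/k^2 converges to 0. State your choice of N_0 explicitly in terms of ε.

Suppose ε > 0. For k ≥ 1, |18/k^2 − 0| = 18/k^2.
18/k^2 < ε ⇔ k^2 > 18/ε ⇔ k > (18/ε)^{1/2}.
Take N_0 = (18/ε)^{1/2}. Then k > N_0 implies 18/k^2 < ε.

N_0 = (18/ε)^{1/2}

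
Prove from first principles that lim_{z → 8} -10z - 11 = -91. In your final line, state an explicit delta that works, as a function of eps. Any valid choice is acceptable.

delta = eps/10

Let eps > 0 be given. We need delta > 0 so that 0 < |z − 8| < delta implies |(-10z - 11) + 91| < eps.
Since (-10z - 11) + 91 = -10(z − 8), we have |(-10z - 11) + 91| = 10|z − 8|.
So 10|z − 8| < eps exactly when |z − 8| < eps/10.
Choosing delta = eps/10 gives |(-10z - 11) + 91| = 10|z − 8| < eps whenever |z − 8| < delta.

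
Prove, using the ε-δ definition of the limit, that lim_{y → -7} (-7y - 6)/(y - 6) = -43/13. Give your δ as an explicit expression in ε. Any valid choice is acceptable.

Let ε > 0. We want δ > 0 with 0 < |y + 7| < δ ⇒ |(-7y - 6)/(y - 6) + 43/13| < ε.
Combining over a common denominator, (-7y - 6)/(y - 6) + 43/13 = [(-7y - 6)·(-13) − 43·(y - 6)] / [(-13)·(y - 6)] = 48(y + 7) / ((-13)(y - 6)).
So |(-7y - 6)/(y - 6) + 43/13| = 48|y + 7| / (13·|y − 6|).
Require δ ≤ 13/2, so |y − 6| ≥ |-13| − |y + 7| > 13 − 13/2 = 13/2.
Hence |(-7y - 6)/(y - 6) + 43/13| < 48|y + 7|/(13·(13/2)) = (96/169)|y + 7|, which is < ε once |y + 7| < (169/96)ε.
Take δ = min(13/2, (169/96)ε). Then 0 < |y + 7| < δ forces both bounds, so |(-7y - 6)/(y - 6) + 43/13| < ε.

δ = min(13/2, (169/96)ε)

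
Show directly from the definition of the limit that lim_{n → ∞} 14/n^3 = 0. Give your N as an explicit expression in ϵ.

Let ϵ > 0. For n ≥ 1, |14/n^3 − 0| = 14/n^3.
14/n^3 < ϵ ⇔ n^3 > 14/ϵ ⇔ n > (14/ϵ)^{1/3}.
Take N = (14/ϵ)^{1/3}. Then n > N implies 14/n^3 < ϵ.

N = (14/ϵ)^{1/3}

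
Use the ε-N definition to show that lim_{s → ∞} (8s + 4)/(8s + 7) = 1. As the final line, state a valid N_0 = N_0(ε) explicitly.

Fix ε > 0. We seek N_0 > 0 such that s > N_0 implies |(8s + 4)/(8s + 7) − 1| < ε.
(8s + 4)/(8s + 7) − 1 = (8(8s + 4) − 8(8s + 7)) / (8(8s + 7)) = -24/(8(8s + 7)).
For s > 0 we have 8s + 7 > 8s, so |(8s + 4)/(8s + 7) − 1| = 24/(8(8s + 7)) < 24/(8·8s) = (3/8)/s.
Thus |(8s + 4)/(8s + 7) − 1| < ε whenever s > (3/8)/ε.
Take N_0 = (3/8)/ε. If s > N_0 then |(8s + 4)/(8s + 7) − 1| < (3/8)/s < ε.

N_0 = (3/8)/ε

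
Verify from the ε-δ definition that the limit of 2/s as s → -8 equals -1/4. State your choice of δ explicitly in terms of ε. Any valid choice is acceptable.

δ = min(4, 16ε)

Fix ε > 0. We seek δ > 0 such that 0 < |s + 8| < δ implies |2/s + 1/4| < ε.
|2/s + 1/4| = 2·|-8 − s|/(8·|s|) = 2|s + 8|/(8|s|).
Restrict δ ≤ 4. Then |s + 8| < 4 gives |s| > 4, so 8|s| > 32.
Then |2/s + 1/4| < 2|s + 8|/32, which is < ε when |s + 8| < 16ε.
Take δ = min(4, 16ε). Then 0 < |s + 8| < δ gives both |s + 8| < 4 and |s + 8| < 16ε, so |2/s + 1/4| < ε.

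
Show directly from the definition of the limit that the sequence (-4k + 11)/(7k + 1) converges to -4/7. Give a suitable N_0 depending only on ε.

Fix ε > 0. For k ≥ 1, |(-4k + 11)/(7k + 1) + 4/7| = |81|/(7(7k + 1)) = 81/(7(7k + 1)).
Since 7k + 1 ≥ 7k for k ≥ 1, this is ≤ 81/(7·7k) = (81/49)/k.
So |(-4k + 11)/(7k + 1) + 4/7| < ε whenever k > (81/49)/ε.
Take N_0 = (81/49)/ε. If k > N_0 then |(-4k + 11)/(7k + 1) + 4/7| ≤ (81/49)/k < ε.

N_0 = (81/49)/ε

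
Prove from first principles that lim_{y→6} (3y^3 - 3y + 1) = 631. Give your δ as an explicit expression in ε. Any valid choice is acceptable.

Fix ε > 0. We want δ > 0 such that 0 < |y − 6| < δ implies |(3y^3 - 3y + 1) − 631| < ε.
(3y^3 - 3y + 1) − 631 = 3y^3 - 3y - 630 = (y − 6)(3y^2 + 18y + 105).
So |(3y^3 - 3y + 1) − 631| = |y − 6|·|3y^2 + 18y + 105|.
Require δ ≤ 1. Then |y − 6| < 1 gives |y| < 7, and by the triangle inequality |3y^2 + 18y + 105| ≤ 3·7^2 + 18·7 + 105 = 378.
Hence |(3y^3 - 3y + 1) − 631| ≤ 378|y − 6| < ε provided |y − 6| < ε/378.
Choosing δ = min(1, ε/378) ensures both conditions, hence |(3y^3 - 3y + 1) − 631| < ε.

δ = min(1, ε/378)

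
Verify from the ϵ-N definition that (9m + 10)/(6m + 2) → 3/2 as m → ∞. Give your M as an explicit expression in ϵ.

M = (7/6)/ϵ

Let ϵ > 0 be given. For m ≥ 1, |(9m + 10)/(6m + 2) − (3/2)| = |42|/(6(6m + 2)) = 42/(6(6m + 2)).
Since 6m + 2 ≥ 6m for m ≥ 1, this is ≤ 42/(6·6m) = (7/6)/m.
So |(9m + 10)/(6m + 2) − (3/2)| < ϵ whenever m > (7/6)/ϵ.
Take M = (7/6)/ϵ. If m > M then |(9m + 10)/(6m + 2) − (3/2)| ≤ (7/6)/m < ϵ.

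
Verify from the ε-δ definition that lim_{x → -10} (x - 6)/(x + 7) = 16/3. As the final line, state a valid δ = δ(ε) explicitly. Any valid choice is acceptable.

Suppose ε > 0. We want δ > 0 with 0 < |x + 10| < δ ⇒ |(x - 6)/(x + 7) − (16/3)| < ε.
Combining over a common denominator, (x - 6)/(x + 7) − (16/3) = [(x - 6)·(-3) − (-16)·(x + 7)] / [(-3)·(x + 7)] = 13(x + 10) / ((-3)(x + 7)).
So |(x - 6)/(x + 7) − (16/3)| = 13|x + 10| / (3·|x + 7|).
Require δ ≤ 3/2, so |x + 7| ≥ |-3| − |x + 10| > 3 − 3/2 = 3/2.
Hence |(x - 6)/(x + 7) − (16/3)| < 13|x + 10|/(3·(3/2)) = (26/9)|x + 10|, which is < ε once |x + 10| < (9/26)ε.
Take δ = min(3/2, (9/26)ε). Then 0 < |x + 10| < δ forces both bounds, so |(x - 6)/(x + 7) − (16/3)| < ε.

δ = min(3/2, (9/26)ε)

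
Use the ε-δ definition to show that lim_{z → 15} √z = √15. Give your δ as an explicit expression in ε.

δ = min(15, √15·ε)

Suppose ε > 0. We want δ > 0 such that 0 < |z − 15| < δ implies |√z − √15| < ε.
Rationalise: √z − √15 = (z − 15)/(√z + √15), so |√z − √15| = |z − 15|/(√z + √15).
Restrict δ ≤ 15 so that |z − 15| < 15 forces z > 0, and then √z + √15 > √15.
Hence |√z − √15| < |z − 15|/√15, which is < ε once |z − 15| < √15·ε.
Take δ = min(15, √15·ε). If 0 < |z − 15| < δ then z > 0 and |√z − √15| < |z − 15|/√15 < ε.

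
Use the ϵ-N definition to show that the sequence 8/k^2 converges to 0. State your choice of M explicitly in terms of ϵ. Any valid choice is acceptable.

Suppose ϵ > 0. For k ≥ 1, |8/k^2 − 0| = 8/k^2.
8/k^2 < ϵ ⇔ k^2 > 8/ϵ ⇔ k > (8/ϵ)^{1/2}.
Take M = (8/ϵ)^{1/2}. Then k > M implies 8/k^2 < ϵ.

M = (8/ϵ)^{1/2}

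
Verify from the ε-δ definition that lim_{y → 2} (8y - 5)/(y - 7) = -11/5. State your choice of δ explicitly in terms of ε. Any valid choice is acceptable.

Fix ε > 0. We want δ > 0 with 0 < |y − 2| < δ ⇒ |(8y - 5)/(y - 7) + 11/5| < ε.
Combining over a common denominator, (8y - 5)/(y - 7) + 11/5 = [(8y - 5)·(-5) − 11·(y - 7)] / [(-5)·(y - 7)] = -51(y − 2) / ((-5)(y - 7)).
So |(8y - 5)/(y - 7) + 11/5| = 51|y − 2| / (5·|y − 7|).
Require δ ≤ 5/2, so |y − 7| ≥ |-5| − |y − 2| > 5 − 5/2 = 5/2.
Hence |(8y - 5)/(y - 7) + 11/5| < 51|y − 2|/(5·(5/2)) = (102/25)|y − 2|, which is < ε once |y − 2| < (25/102)ε.
Take δ = min(5/2, (25/102)ε). Then 0 < |y − 2| < δ forces both bounds, so |(8y - 5)/(y - 7) + 11/5| < ε.

δ = min(5/2, (25/102)ε)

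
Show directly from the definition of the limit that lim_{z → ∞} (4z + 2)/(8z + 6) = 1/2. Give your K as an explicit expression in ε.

K = (1/8)/ε

Let ε > 0. We seek K > 0 such that z > K implies |(4z + 2)/(8z + 6) − (1/2)| < ε.
(4z + 2)/(8z + 6) − (1/2) = (8(4z + 2) − 4(8z + 6)) / (8(8z + 6)) = -8/(8(8z + 6)).
For z > 0 we have 8z + 6 > 8z, so |(4z + 2)/(8z + 6) − (1/2)| = 8/(8(8z + 6)) < 8/(8·8z) = (1/8)/z.
Thus |(4z + 2)/(8z + 6) − (1/2)| < ε whenever z > (1/8)/ε.
Take K = (1/8)/ε. If z > K then |(4z + 2)/(8z + 6) − (1/2)| < (1/8)/z < ε.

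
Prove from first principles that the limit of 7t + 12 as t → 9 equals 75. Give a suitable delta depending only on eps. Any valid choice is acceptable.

delta = eps/7

Suppose eps > 0. We need delta > 0 so that 0 < |t − 9| < delta implies |(7t + 12) − 75| < eps.
|(7t + 12) − 75| = |7t - 63| = 7|t − 9|.
So 7|t − 9| < eps exactly when |t − 9| < eps/7.
Take delta = eps/7. If 0 < |t − 9| < delta then |(7t + 12) − 75| = 7|t − 9| < 7·(eps/7) = eps.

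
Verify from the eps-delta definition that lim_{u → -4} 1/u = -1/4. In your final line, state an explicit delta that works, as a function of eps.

delta = min(2, 8eps)

Fix eps > 0. We seek delta > 0 such that 0 < |u + 4| < delta implies |1/u + 1/4| < eps.
|1/u + 1/4| = |-4 − u|/(4·|u|) = |u + 4|/(4|u|).
Restrict delta ≤ 2. Then |u + 4| < 2 gives |u| > 2, so 4|u| > 8.
Then |1/u + 1/4| < |u + 4|/8, which is < eps when |u + 4| < 8eps.
Take delta = min(2, 8eps). Then 0 < |u + 4| < delta gives both |u + 4| < 2 and |u + 4| < 8eps, so |1/u + 1/4| < eps.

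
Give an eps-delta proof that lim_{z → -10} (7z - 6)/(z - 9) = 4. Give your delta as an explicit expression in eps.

delta = min(19/2, (19/6)eps)

Suppose eps > 0. We want delta > 0 with 0 < |z + 10| < delta ⇒ |(7z - 6)/(z - 9) − 4| < eps.
Combining over a common denominator, (7z - 6)/(z - 9) − 4 = [(7z - 6)·(-19) − (-76)·(z - 9)] / [(-19)·(z - 9)] = -57(z + 10) / ((-19)(z - 9)).
So |(7z - 6)/(z - 9) − 4| = 57|z + 10| / (19·|z − 9|).
Restrict delta ≤ 19/2. Then |z + 10| < 19/2 gives |z − 9| = |(z + 10) + (-19)| ≥ 19 − 19/2 = 19/2.
Hence |(7z - 6)/(z - 9) − 4| < 57|z + 10|/(19·(19/2)) = (6/19)|z + 10|, which is < eps once |z + 10| < (19/6)eps.
Take delta = min(19/2, (19/6)eps). Then 0 < |z + 10| < delta forces both bounds, so |(7z - 6)/(z - 9) − 4| < eps.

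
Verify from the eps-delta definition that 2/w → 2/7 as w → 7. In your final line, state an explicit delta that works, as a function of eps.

Fix eps > 0. We seek delta > 0 such that 0 < |w − 7| < delta implies |2/w − (2/7)| < eps.
|2/w − (2/7)| = 2·|7 − w|/(7·|w|) = 2|w − 7|/(7|w|).
Restrict delta ≤ 7/2. Then |w − 7| < 7/2 gives |w| > 7/2, so 7|w| > 49/2.
Then |2/w − (2/7)| < 2|w − 7|/(49/2), which is < eps when |w − 7| < (49/4)eps.
Take delta = min(7/2, (49/4)eps). Then 0 < |w − 7| < delta gives both |w − 7| < 7/2 and |w − 7| < (49/4)eps, so |2/w − (2/7)| < eps.

delta = min(7/2, (49/4)eps)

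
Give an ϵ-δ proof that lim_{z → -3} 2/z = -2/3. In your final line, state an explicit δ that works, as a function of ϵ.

Fix ϵ > 0. We seek δ > 0 such that 0 < |z + 3| < δ implies |2/z + 2/3| < ϵ.
|2/z + 2/3| = 2·|-3 − z|/(3·|z|) = 2|z + 3|/(3|z|).
Require δ ≤ 3/2 so that |z| > 3 − 3/2 = 3/2, hence 3|z| > 9/2.
Then |2/z + 2/3| < 2|z + 3|/(9/2), which is < ϵ when |z + 3| < (9/4)ϵ.
Take δ = min(3/2, (9/4)ϵ). Then 0 < |z + 3| < δ gives both |z + 3| < 3/2 and |z + 3| < (9/4)ϵ, so |2/z + 2/3| < ϵ.

δ = min(3/2, (9/4)ϵ)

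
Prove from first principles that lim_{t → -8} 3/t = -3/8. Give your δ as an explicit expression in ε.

δ = min(4, (32/3)ε)

Suppose ε > 0. We seek δ > 0 such that 0 < |t + 8| < δ implies |3/t + 3/8| < ε.
|3/t + 3/8| = 3·|-8 − t|/(8·|t|) = 3|t + 8|/(8|t|).
Require δ ≤ 4 so that |t| > 8 − 4 = 4, hence 8|t| > 32.
Then |3/t + 3/8| < 3|t + 8|/32, which is < ε when |t + 8| < (32/3)ε.
Take δ = min(4, (32/3)ε). Then 0 < |t + 8| < δ gives both |t + 8| < 4 and |t + 8| < (32/3)ε, so |3/t + 3/8| < ε.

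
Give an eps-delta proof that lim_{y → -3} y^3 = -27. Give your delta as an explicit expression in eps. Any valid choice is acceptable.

delta = min(1, eps/37)

Let eps > 0 be given. We seek delta > 0 with 0 < |y + 3| < delta ⇒ |y^3 + 27| < eps.
Factor: y^3 + 27 = (y + 3)(y^2 - 3y + 9), so |y^3 + 27| = |y + 3|·|y^2 - 3y + 9|.
Impose delta ≤ 1 so that |y| < 4; then |y^2 - 3y + 9| ≤ 37.
Hence |y^3 + 27| ≤ 37|y + 3|, which is < eps once |y + 3| < eps/37.
Take delta = min(1, eps/37). If 0 < |y + 3| < delta then both bounds hold and |y^3 + 27| ≤ 37|y + 3| < 37·(eps/37) = eps.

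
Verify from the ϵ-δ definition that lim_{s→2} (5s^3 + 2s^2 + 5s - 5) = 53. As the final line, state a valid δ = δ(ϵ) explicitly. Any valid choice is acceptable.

Let ϵ > 0. We want δ > 0 such that 0 < |s − 2| < δ implies |(5s^3 + 2s^2 + 5s - 5) − 53| < ϵ.
(5s^3 + 2s^2 + 5s - 5) − 53 = 5s^3 + 2s^2 + 5s - 58 = (s − 2)(5s^2 + 12s + 29).
So |(5s^3 + 2s^2 + 5s - 5) − 53| = |s − 2|·|5s^2 + 12s + 29|.
Require δ ≤ 1. Then |s − 2| < 1 gives |s| < 3, and by the triangle inequality |5s^2 + 12s + 29| ≤ 5·3^2 + 12·3 + 29 = 110.
Hence |(5s^3 + 2s^2 + 5s - 5) − 53| ≤ 110|s − 2| < ϵ provided |s − 2| < ϵ/110.
Choosing δ = min(1, ϵ/110) ensures both conditions, hence |(5s^3 + 2s^2 + 5s - 5) − 53| < ϵ.

δ = min(1, ϵ/110)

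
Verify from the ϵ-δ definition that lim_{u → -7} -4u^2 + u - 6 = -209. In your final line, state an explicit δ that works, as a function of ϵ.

δ = min(1, ϵ/61)

Fix ϵ > 0. We want δ > 0 such that 0 < |u + 7| < δ implies |(-4u^2 + u - 6) + 209| < ϵ.
(-4u^2 + u - 6) + 209 = -4u^2 + u + 203 = (u + 7)(-4u + 29).
So |(-4u^2 + u - 6) + 209| = |u + 7|·|-4u + 29|.
Require δ ≤ 1. Then |u + 7| < 1 gives |u| < 8, and by the triangle inequality |-4u + 29| ≤ 4·8 + 29 = 61.
Hence |(-4u^2 + u - 6) + 209| ≤ 61|u + 7| < ϵ provided |u + 7| < ϵ/61.
Take δ = min(1, ϵ/61). Then 0 < |u + 7| < δ gives both |u + 7| < 1 and |u + 7| < ϵ/61, so |(-4u^2 + u - 6) + 209| < ϵ.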